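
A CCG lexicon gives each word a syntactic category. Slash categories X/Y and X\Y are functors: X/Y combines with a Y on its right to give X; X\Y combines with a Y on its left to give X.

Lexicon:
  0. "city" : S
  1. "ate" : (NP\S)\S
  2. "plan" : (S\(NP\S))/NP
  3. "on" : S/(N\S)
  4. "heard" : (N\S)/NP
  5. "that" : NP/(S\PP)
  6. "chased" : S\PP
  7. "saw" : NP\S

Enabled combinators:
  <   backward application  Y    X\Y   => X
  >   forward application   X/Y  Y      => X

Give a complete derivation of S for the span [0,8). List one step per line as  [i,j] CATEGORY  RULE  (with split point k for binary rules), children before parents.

[0,8] S   <
  [0,2] NP\S   <
    [0,1] "city" : S
    [1,2] "ate" : (NP\S)\S
  [2,8] S\(NP\S)   >
    [2,3] "plan" : (S\(NP\S))/NP
    [3,8] NP   <
      [3,7] S   >
        [3,4] "on" : S/(N\S)
        [4,7] N\S   >
          [4,5] "heard" : (N\S)/NP
          [5,7] NP   >
            [5,6] "that" : NP/(S\PP)
            [6,7] "chased" : S\PP
      [7,8] "saw" : NP\S

[0,1] S  lex  "city"
[1,2] (NP\S)\S  lex  "ate"
[0,2] NP\S  <  k=1
[2,3] (S\(NP\S))/NP  lex  "plan"
[3,4] S/(N\S)  lex  "on"
[4,5] (N\S)/NP  lex  "heard"
[5,6] NP/(S\PP)  lex  "that"
[6,7] S\PP  lex  "chased"
[5,7] NP  >  k=6
[4,7] N\S  >  k=5
[3,7] S  >  k=4
[7,8] NP\S  lex  "saw"
[3,8] NP  <  k=7
[2,8] S\(NP\S)  >  k=3
[0,8] S  <  k=2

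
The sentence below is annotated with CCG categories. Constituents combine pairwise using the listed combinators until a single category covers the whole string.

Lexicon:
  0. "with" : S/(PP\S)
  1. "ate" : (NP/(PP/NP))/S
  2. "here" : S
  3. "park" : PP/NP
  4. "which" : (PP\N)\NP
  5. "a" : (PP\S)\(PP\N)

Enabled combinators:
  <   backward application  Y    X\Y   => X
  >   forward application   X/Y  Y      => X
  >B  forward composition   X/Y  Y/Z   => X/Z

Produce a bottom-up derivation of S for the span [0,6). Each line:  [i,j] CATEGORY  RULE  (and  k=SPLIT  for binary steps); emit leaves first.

[0,6] S   >
  [0,1] "with" : S/(PP\S)
  [1,6] PP\S   <
    [1,5] PP\N   <
      [1,4] NP   >
        [1,3] NP/(PP/NP)   >
          [1,2] "ate" : (NP/(PP/NP))/S
          [2,3] "here" : S
        [3,4] "park" : PP/NP
      [4,5] "which" : (PP\N)\NP
    [5,6] "a" : (PP\S)\(PP\N)

[0,1] S/(PP\S)  lex  "with"
[1,2] (NP/(PP/NP))/S  lex  "ate"
[2,3] S  lex  "here"
[1,3] NP/(PP/NP)  >  k=2
[3,4] PP/NP  lex  "park"
[1,4] NP  >  k=3
[4,5] (PP\N)\NP  lex  "which"
[1,5] PP\N  <  k=4
[5,6] (PP\S)\(PP\N)  lex  "a"
[1,6] PP\S  <  k=5
[0,6] S  >  k=1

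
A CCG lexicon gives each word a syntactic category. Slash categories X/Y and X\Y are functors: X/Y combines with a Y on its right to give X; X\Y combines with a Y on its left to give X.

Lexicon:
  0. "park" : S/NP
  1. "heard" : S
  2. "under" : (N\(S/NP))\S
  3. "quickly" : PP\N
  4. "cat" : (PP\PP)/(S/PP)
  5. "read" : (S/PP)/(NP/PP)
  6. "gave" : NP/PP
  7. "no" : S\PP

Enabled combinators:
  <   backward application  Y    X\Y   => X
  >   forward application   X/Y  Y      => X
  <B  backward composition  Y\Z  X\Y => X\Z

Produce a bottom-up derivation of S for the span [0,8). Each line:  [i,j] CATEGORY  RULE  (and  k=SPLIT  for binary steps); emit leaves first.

[0,8] S   <
  [0,4] PP   <
    [0,3] N   <
      [0,1] "park" : S/NP
      [1,3] N\(S/NP)   <
        [1,2] "heard" : S
        [2,3] "under" : (N\(S/NP))\S
    [3,4] "quickly" : PP\N
  [4,8] S\PP   <B
    [4,7] PP\PP   >
      [4,5] "cat" : (PP\PP)/(S/PP)
      [5,7] S/PP   >
        [5,6] "read" : (S/PP)/(NP/PP)
        [6,7] "gave" : NP/PP
    [7,8] "no" : S\PP

[0,1] S/NP  lex  "park"
[1,2] S  lex  "heard"
[2,3] (N\(S/NP))\S  lex  "under"
[1,3] N\(S/NP)  <  k=2
[0,3] N  <  k=1
[3,4] PP\N  lex  "quickly"
[0,4] PP  <  k=3
[4,5] (PP\PP)/(S/PP)  lex  "cat"
[5,6] (S/PP)/(NP/PP)  lex  "read"
[6,7] NP/PP  lex  "gave"
[5,7] S/PP  >  k=6
[4,7] PP\PP  >  k=5
[7,8] S\PP  lex  "no"
[4,8] S\PP  <B  k=7
[0,8] S  <  k=4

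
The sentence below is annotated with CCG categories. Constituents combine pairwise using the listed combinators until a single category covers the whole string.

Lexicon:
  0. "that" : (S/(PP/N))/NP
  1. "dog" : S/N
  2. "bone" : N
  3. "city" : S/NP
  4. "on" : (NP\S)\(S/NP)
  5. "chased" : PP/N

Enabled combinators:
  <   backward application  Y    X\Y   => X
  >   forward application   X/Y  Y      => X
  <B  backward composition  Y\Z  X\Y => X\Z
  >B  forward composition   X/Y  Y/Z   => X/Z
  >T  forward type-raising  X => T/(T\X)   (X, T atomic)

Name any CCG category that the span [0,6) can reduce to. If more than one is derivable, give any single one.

[0,6] S   >
  [0,5] S/(PP/N)   >
    [0,1] "that" : (S/(PP/N))/NP
    [1,5] NP   <
      [1,3] S   >
        [1,2] "dog" : S/N
        [2,3] "bone" : N
      [3,5] NP\S   <
        [3,4] "city" : S/NP
        [4,5] "on" : (NP\S)\(S/NP)
  [5,6] "chased" : PP/N

S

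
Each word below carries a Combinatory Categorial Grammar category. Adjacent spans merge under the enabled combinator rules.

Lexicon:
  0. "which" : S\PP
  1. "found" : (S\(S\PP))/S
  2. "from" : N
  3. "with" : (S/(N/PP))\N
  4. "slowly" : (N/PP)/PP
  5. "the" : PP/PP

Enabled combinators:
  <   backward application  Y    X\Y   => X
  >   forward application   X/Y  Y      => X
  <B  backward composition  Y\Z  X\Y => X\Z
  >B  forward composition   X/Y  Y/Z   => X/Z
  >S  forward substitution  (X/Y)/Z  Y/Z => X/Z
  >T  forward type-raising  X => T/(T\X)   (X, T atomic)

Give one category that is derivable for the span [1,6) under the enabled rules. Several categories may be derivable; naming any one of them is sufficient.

S\(S\PP)

[0,6] S   <
  [0,1] "which" : S\PP
  [1,6] S\(S\PP)   >
    [1,2] "found" : (S\(S\PP))/S
    [2,6] S   >
      [2,4] S/(N/PP)   <
        [2,3] "from" : N
        [3,4] "with" : (S/(N/PP))\N
      [4,6] N/PP   >S
        [4,5] "slowly" : (N/PP)/PP
        [5,6] "the" : PP/PP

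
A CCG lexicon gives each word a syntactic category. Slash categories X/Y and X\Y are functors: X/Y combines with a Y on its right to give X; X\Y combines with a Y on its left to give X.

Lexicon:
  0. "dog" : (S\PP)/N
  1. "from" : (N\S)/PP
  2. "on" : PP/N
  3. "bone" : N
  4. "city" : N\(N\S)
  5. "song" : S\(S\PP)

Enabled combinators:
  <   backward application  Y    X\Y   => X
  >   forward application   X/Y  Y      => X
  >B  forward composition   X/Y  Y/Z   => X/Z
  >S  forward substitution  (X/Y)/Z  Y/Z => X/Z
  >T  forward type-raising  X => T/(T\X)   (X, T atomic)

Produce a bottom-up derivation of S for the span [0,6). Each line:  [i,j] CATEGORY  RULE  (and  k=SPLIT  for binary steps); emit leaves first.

[0,6] S   <
  [0,5] S\PP   >
    [0,1] "dog" : (S\PP)/N
    [1,5] N   <
      [1,4] N\S   >
        [1,2] "from" : (N\S)/PP
        [2,4] PP   >
          [2,3] "on" : PP/N
          [3,4] "bone" : N
      [4,5] "city" : N\(N\S)
  [5,6] "song" : S\(S\PP)

[0,1] (S\PP)/N  lex  "dog"
[1,2] (N\S)/PP  lex  "from"
[2,3] PP/N  lex  "on"
[3,4] N  lex  "bone"
[2,4] PP  >  k=3
[1,4] N\S  >  k=2
[4,5] N\(N\S)  lex  "city"
[1,5] N  <  k=4
[0,5] S\PP  >  k=1
[5,6] S\(S\PP)  lex  "song"
[0,6] S  <  k=5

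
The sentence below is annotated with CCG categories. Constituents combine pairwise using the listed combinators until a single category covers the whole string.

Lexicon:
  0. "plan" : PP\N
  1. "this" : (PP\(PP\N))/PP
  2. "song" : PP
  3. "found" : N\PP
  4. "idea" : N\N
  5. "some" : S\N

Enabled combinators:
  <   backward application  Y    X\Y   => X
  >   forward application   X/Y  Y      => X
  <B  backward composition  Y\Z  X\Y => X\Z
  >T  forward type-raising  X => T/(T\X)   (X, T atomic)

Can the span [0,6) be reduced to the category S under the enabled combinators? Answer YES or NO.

YES

[0,6] S   <
  [0,5] N   <
    [0,3] PP   <
      [0,1] "plan" : PP\N
      [1,3] PP\(PP\N)   >
        [1,2] "this" : (PP\(PP\N))/PP
        [2,3] "song" : PP
    [3,5] N\PP   <B
      [3,4] "found" : N\PP
      [4,5] "idea" : N\N
  [5,6] "some" : S\N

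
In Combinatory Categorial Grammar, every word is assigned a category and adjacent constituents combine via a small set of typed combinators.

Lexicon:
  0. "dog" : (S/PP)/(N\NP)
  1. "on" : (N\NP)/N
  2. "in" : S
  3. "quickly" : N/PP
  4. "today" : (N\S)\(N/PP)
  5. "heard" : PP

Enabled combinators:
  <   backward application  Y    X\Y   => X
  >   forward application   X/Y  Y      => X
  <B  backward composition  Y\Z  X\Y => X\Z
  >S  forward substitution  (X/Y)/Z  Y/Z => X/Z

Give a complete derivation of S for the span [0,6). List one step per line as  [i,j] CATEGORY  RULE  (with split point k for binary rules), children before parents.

[0,6] S   >
  [0,5] S/PP   >
    [0,1] "dog" : (S/PP)/(N\NP)
    [1,5] N\NP   >
      [1,2] "on" : (N\NP)/N
      [2,5] N   <
        [2,3] "in" : S
        [3,5] N\S   <
          [3,4] "quickly" : N/PP
          [4,5] "today" : (N\S)\(N/PP)
  [5,6] "heard" : PP

[0,1] (S/PP)/(N\NP)  lex  "dog"
[1,2] (N\NP)/N  lex  "on"
[2,3] S  lex  "in"
[3,4] N/PP  lex  "quickly"
[4,5] (N\S)\(N/PP)  lex  "today"
[3,5] N\S  <  k=4
[2,5] N  <  k=3
[1,5] N\NP  >  k=2
[0,5] S/PP  >  k=1
[5,6] PP  lex  "heard"
[0,6] S  >  k=5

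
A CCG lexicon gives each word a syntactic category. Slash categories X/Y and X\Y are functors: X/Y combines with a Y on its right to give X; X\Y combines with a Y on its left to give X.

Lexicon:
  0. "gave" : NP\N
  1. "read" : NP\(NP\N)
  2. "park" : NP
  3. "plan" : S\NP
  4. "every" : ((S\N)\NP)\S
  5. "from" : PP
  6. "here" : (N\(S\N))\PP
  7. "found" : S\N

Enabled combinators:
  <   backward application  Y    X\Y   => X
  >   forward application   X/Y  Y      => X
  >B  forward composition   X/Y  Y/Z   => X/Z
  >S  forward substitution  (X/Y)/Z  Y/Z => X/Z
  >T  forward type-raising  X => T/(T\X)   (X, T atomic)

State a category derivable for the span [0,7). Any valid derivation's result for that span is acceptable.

[0,8] S   <
  [0,7] N   <
    [0,5] S\N   <
      [0,2] NP   <
        [0,1] "gave" : NP\N
        [1,2] "read" : NP\(NP\N)
      [2,5] (S\N)\NP   <
        [2,4] S   <
          [2,3] "park" : NP
          [3,4] "plan" : S\NP
        [4,5] "every" : ((S\N)\NP)\S
    [5,7] N\(S\N)   <
      [5,6] "from" : PP
      [6,7] "here" : (N\(S\N))\PP
  [7,8] "found" : S\N

N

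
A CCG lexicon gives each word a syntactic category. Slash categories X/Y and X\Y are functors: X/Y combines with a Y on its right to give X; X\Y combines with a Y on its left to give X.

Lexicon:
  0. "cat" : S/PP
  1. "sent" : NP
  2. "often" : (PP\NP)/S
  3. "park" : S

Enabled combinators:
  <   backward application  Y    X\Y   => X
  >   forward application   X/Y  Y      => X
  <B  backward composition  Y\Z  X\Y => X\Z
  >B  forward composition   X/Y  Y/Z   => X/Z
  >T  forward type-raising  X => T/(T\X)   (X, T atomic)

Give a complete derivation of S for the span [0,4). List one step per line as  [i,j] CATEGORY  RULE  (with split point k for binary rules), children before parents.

[0,4] S   >
  [0,1] "cat" : S/PP
  [1,4] PP   <
    [1,2] "sent" : NP
    [2,4] PP\NP   >
      [2,3] "often" : (PP\NP)/S
      [3,4] "park" : S

[0,1] S/PP  lex  "cat"
[1,2] NP  lex  "sent"
[2,3] (PP\NP)/S  lex  "often"
[3,4] S  lex  "park"
[2,4] PP\NP  >  k=3
[1,4] PP  <  k=2
[0,4] S  >  k=1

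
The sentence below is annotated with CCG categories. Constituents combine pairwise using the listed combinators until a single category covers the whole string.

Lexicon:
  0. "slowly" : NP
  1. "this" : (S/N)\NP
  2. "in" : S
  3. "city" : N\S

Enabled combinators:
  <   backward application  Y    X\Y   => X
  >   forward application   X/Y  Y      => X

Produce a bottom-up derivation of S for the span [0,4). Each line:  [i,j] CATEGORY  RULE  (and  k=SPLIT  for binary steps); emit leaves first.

[0,1] NP  lex  "slowly"
[1,2] (S/N)\NP  lex  "this"
[0,2] S/N  <  k=1
[2,3] S  lex  "in"
[3,4] N\S  lex  "city"
[2,4] N  <  k=3
[0,4] S  >  k=2

[0,4] S   >
  [0,2] S/N   <
    [0,1] "slowly" : NP
    [1,2] "this" : (S/N)\NP
  [2,4] N   <
    [2,3] "in" : S
    [3,4] "city" : N\S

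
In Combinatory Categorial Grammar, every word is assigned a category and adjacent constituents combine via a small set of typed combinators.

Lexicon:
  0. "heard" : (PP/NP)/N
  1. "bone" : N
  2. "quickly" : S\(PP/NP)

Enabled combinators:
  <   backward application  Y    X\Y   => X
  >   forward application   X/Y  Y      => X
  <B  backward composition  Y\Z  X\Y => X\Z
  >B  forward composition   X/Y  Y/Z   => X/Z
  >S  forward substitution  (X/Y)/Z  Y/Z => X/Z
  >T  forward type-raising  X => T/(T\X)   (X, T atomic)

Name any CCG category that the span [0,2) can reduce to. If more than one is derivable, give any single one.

PP/NP

[0,3] S   <
  [0,2] PP/NP   >
    [0,1] "heard" : (PP/NP)/N
    [1,2] "bone" : N
  [2,3] "quickly" : S\(PP/NP)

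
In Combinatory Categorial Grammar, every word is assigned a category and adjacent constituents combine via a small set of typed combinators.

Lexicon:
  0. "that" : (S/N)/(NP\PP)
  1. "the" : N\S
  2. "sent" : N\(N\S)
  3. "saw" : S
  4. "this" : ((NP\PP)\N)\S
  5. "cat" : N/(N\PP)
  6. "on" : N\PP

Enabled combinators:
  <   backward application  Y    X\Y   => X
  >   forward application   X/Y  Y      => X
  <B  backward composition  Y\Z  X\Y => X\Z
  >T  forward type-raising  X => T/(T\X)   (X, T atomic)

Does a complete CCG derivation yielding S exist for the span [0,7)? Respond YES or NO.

YES

[0,7] S   >
  [0,5] S/N   >
    [0,1] "that" : (S/N)/(NP\PP)
    [1,5] NP\PP   <
      [1,3] N   <
        [1,2] "the" : N\S
        [2,3] "sent" : N\(N\S)
      [3,5] (NP\PP)\N   <
        [3,4] "saw" : S
        [4,5] "this" : ((NP\PP)\N)\S
  [5,7] N   >
    [5,6] "cat" : N/(N\PP)
    [6,7] "on" : N\PP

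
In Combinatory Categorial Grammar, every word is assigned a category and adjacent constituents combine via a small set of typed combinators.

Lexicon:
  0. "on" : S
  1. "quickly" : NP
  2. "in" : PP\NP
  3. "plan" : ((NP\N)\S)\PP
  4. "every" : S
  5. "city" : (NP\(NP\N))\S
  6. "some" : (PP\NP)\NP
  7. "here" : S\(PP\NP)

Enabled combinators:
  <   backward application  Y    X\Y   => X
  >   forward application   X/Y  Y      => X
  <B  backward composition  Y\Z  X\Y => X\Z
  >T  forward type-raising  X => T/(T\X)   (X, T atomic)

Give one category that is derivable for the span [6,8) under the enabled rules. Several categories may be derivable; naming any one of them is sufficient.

S\NP

[0,8] S   <
  [0,6] NP   <
    [0,4] NP\N   <
      [0,1] "on" : S
      [1,4] (NP\N)\S   <
        [1,3] PP   >
          [1,2] PP/(PP\NP)   >T
            [1,2] "quickly" : NP
          [2,3] "in" : PP\NP
        [3,4] "plan" : ((NP\N)\S)\PP
    [4,6] NP\(NP\N)   <
      [4,5] "every" : S
      [5,6] "city" : (NP\(NP\N))\S
  [6,8] S\NP   <B
    [6,7] "some" : (PP\NP)\NP
    [7,8] "here" : S\(PP\NP)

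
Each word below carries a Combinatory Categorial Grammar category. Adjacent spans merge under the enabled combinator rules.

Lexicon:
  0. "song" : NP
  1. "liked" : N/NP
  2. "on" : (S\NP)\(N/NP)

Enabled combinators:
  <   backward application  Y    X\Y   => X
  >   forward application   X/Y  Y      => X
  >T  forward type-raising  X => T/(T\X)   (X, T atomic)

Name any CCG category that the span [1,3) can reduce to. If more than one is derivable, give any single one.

[0,3] S   >
  [0,1] S/(S\NP)   >T
    [0,1] "song" : NP
  [1,3] S\NP   <
    [1,2] "liked" : N/NP
    [2,3] "on" : (S\NP)\(N/NP)

S\NP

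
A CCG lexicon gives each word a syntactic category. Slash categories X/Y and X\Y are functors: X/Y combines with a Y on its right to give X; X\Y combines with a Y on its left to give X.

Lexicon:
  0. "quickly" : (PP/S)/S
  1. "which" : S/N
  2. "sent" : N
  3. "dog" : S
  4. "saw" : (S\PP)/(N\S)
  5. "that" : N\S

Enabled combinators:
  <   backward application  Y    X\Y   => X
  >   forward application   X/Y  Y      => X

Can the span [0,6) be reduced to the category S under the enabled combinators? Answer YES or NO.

[0,6] S   <
  [0,4] PP   >
    [0,3] PP/S   >
      [0,1] "quickly" : (PP/S)/S
      [1,3] S   >
        [1,2] "which" : S/N
        [2,3] "sent" : N
    [3,4] "dog" : S
  [4,6] S\PP   >
    [4,5] "saw" : (S\PP)/(N\S)
    [5,6] "that" : N\S

YES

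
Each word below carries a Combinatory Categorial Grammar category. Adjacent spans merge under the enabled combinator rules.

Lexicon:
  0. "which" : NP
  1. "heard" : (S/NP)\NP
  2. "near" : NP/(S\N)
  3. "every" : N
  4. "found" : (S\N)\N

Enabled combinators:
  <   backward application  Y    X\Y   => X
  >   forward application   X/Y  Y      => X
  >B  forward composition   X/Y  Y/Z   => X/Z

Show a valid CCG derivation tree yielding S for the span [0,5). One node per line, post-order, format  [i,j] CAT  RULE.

[0,5] S   >
  [0,2] S/NP   <
    [0,1] "which" : NP
    [1,2] "heard" : (S/NP)\NP
  [2,5] NP   >
    [2,3] "near" : NP/(S\N)
    [3,5] S\N   <
      [3,4] "every" : N
      [4,5] "found" : (S\N)\N

[0,1] NP  lex  "which"
[1,2] (S/NP)\NP  lex  "heard"
[0,2] S/NP  <  k=1
[2,3] NP/(S\N)  lex  "near"
[3,4] N  lex  "every"
[4,5] (S\N)\N  lex  "found"
[3,5] S\N  <  k=4
[2,5] NP  >  k=3
[0,5] S  >  k=2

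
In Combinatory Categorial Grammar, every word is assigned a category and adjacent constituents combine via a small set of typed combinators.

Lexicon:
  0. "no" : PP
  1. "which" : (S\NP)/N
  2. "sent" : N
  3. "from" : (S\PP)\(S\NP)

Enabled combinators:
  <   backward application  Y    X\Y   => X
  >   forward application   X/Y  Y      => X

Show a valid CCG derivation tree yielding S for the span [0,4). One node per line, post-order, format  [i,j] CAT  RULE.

[0,4] S   <
  [0,1] "no" : PP
  [1,4] S\PP   <
    [1,3] S\NP   >
      [1,2] "which" : (S\NP)/N
      [2,3] "sent" : N
    [3,4] "from" : (S\PP)\(S\NP)

[0,1] PP  lex  "no"
[1,2] (S\NP)/N  lex  "which"
[2,3] N  lex  "sent"
[1,3] S\NP  >  k=2
[3,4] (S\PP)\(S\NP)  lex  "from"
[1,4] S\PP  <  k=3
[0,4] S  <  k=1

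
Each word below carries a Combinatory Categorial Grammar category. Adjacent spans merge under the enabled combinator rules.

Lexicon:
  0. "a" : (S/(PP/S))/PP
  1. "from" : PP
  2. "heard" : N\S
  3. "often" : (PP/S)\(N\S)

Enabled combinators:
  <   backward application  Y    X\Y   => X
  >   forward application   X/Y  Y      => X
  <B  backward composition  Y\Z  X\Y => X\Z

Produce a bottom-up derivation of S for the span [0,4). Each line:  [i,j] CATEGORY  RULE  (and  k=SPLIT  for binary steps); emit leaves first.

[0,4] S   >
  [0,2] S/(PP/S)   >
    [0,1] "a" : (S/(PP/S))/PP
    [1,2] "from" : PP
  [2,4] PP/S   <
    [2,3] "heard" : N\S
    [3,4] "often" : (PP/S)\(N\S)

[0,1] (S/(PP/S))/PP  lex  "a"
[1,2] PP  lex  "from"
[0,2] S/(PP/S)  >  k=1
[2,3] N\S  lex  "heard"
[3,4] (PP/S)\(N\S)  lex  "often"
[2,4] PP/S  <  k=3
[0,4] S  >  k=2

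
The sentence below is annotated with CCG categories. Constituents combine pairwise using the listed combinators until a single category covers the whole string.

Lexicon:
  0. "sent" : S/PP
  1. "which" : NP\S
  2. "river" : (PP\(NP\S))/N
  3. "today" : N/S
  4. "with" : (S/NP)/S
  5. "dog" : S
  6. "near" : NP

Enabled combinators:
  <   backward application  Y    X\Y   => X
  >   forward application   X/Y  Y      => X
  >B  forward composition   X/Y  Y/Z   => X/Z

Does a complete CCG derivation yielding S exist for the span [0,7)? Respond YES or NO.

[0,7] S   >
  [0,1] "sent" : S/PP
  [1,7] PP   <
    [1,2] "which" : NP\S
    [2,7] PP\(NP\S)   >
      [2,3] "river" : (PP\(NP\S))/N
      [3,7] N   >
        [3,4] "today" : N/S
        [4,7] S   >
          [4,6] S/NP   >
            [4,5] "with" : (S/NP)/S
            [5,6] "dog" : S
          [6,7] "near" : NP

YES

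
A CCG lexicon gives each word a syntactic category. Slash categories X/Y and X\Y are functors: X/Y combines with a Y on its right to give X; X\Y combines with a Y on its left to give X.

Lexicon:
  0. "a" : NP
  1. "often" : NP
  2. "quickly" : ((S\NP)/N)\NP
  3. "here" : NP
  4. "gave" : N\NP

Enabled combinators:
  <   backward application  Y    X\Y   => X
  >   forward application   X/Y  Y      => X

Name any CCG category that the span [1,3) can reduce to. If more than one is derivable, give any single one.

[0,5] S   <
  [0,1] "a" : NP
  [1,5] S\NP   >
    [1,3] (S\NP)/N   <
      [1,2] "often" : NP
      [2,3] "quickly" : ((S\NP)/N)\NP
    [3,5] N   <
      [3,4] "here" : NP
      [4,5] "gave" : N\NP

(S\NP)/N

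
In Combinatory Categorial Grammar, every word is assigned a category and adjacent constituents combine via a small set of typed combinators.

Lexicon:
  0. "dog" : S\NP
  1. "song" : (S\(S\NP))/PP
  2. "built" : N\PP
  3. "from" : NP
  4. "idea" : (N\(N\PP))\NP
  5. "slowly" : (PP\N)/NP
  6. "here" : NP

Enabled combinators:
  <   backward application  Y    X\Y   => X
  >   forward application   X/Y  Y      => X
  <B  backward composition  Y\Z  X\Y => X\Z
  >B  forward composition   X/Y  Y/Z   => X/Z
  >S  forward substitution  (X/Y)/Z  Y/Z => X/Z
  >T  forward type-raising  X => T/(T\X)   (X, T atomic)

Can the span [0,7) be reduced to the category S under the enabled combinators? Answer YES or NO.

YES

[0,7] S   <
  [0,1] "dog" : S\NP
  [1,7] S\(S\NP)   >
    [1,2] "song" : (S\(S\NP))/PP
    [2,7] PP   <
      [2,5] N   <
        [2,3] "built" : N\PP
        [3,5] N\(N\PP)   <
          [3,4] "from" : NP
          [4,5] "idea" : (N\(N\PP))\NP
      [5,7] PP\N   >
        [5,6] "slowly" : (PP\N)/NP
        [6,7] "here" : NP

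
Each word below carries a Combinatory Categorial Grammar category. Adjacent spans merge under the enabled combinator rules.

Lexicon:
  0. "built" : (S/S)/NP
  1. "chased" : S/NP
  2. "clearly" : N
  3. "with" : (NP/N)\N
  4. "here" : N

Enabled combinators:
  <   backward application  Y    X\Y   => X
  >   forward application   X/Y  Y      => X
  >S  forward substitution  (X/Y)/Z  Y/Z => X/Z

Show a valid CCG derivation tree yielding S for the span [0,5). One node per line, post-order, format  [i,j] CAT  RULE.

[0,1] (S/S)/NP  lex  "built"
[1,2] S/NP  lex  "chased"
[0,2] S/NP  >S  k=1
[2,3] N  lex  "clearly"
[3,4] (NP/N)\N  lex  "with"
[2,4] NP/N  <  k=3
[4,5] N  lex  "here"
[2,5] NP  >  k=4
[0,5] S  >  k=2

[0,5] S   >
  [0,2] S/NP   >S
    [0,1] "built" : (S/S)/NP
    [1,2] "chased" : S/NP
  [2,5] NP   >
    [2,4] NP/N   <
      [2,3] "clearly" : N
      [3,4] "with" : (NP/N)\N
    [4,5] "here" : N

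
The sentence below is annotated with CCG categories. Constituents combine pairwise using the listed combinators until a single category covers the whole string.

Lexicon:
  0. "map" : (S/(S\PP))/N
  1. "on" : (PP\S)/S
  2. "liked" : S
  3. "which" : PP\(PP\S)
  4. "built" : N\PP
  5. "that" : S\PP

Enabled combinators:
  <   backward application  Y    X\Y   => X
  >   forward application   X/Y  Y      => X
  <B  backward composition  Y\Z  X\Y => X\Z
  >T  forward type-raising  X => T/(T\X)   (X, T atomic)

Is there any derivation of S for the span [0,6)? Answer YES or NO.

YES

[0,6] S   >
  [0,5] S/(S\PP)   >
    [0,1] "map" : (S/(S\PP))/N
    [1,5] N   <
      [1,4] PP   <
        [1,3] PP\S   >
          [1,2] "on" : (PP\S)/S
          [2,3] "liked" : S
        [3,4] "which" : PP\(PP\S)
      [4,5] "built" : N\PP
  [5,6] "that" : S\PP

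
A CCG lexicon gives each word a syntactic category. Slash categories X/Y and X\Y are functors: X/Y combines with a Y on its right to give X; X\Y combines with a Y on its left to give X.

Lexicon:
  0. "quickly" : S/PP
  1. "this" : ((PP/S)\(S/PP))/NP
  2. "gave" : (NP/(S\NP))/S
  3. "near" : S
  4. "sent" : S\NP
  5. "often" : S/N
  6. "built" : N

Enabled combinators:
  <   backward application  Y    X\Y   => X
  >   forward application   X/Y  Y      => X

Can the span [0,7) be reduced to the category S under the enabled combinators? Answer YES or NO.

S/PP ((PP/S)\(S/PP))/NP (NP/(S\NP))/S S S\NP S/N N
CKY chart[0,7] = {PP}; S ∉ chart

NO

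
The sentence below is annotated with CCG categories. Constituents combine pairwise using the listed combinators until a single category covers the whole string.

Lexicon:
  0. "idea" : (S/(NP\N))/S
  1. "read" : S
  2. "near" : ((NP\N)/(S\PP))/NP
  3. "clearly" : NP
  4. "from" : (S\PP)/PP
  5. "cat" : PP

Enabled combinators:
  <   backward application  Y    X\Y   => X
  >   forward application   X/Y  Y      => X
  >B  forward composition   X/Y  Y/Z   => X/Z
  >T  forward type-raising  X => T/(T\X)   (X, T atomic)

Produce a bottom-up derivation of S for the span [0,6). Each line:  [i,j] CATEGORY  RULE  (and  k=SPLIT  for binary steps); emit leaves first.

[0,6] S   >
  [0,2] S/(NP\N)   >
    [0,1] "idea" : (S/(NP\N))/S
    [1,2] "read" : S
  [2,6] NP\N   >
    [2,4] (NP\N)/(S\PP)   >
      [2,3] "near" : ((NP\N)/(S\PP))/NP
      [3,4] "clearly" : NP
    [4,6] S\PP   >
      [4,5] "from" : (S\PP)/PP
      [5,6] "cat" : PP

[0,1] (S/(NP\N))/S  lex  "idea"
[1,2] S  lex  "read"
[0,2] S/(NP\N)  >  k=1
[2,3] ((NP\N)/(S\PP))/NP  lex  "near"
[3,4] NP  lex  "clearly"
[2,4] (NP\N)/(S\PP)  >  k=3
[4,5] (S\PP)/PP  lex  "from"
[5,6] PP  lex  "cat"
[4,6] S\PP  >  k=5
[2,6] NP\N  >  k=4
[0,6] S  >  k=2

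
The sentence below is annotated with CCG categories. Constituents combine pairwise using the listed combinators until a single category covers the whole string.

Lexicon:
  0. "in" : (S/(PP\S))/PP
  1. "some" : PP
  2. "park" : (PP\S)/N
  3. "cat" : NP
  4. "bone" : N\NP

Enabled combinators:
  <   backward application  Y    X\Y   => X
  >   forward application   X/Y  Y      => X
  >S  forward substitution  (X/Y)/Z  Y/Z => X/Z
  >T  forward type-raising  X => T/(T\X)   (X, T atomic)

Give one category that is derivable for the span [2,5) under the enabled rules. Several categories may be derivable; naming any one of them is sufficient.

[0,5] S   >
  [0,2] S/(PP\S)   >
    [0,1] "in" : (S/(PP\S))/PP
    [1,2] "some" : PP
  [2,5] PP\S   >
    [2,3] "park" : (PP\S)/N
    [3,5] N   >
      [3,4] N/(N\NP)   >T
        [3,4] "cat" : NP
      [4,5] "bone" : N\NP

PP\S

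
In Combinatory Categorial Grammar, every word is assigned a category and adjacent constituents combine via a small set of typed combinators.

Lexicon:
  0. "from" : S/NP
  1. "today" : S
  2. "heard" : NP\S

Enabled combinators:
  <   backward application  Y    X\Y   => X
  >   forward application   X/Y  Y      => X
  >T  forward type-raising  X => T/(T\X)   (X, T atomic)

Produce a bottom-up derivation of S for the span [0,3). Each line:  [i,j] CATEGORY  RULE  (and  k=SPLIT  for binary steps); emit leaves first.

[0,1] S/NP  lex  "from"
[1,2] S  lex  "today"
[2,3] NP\S  lex  "heard"
[1,3] NP  <  k=2
[0,3] S  >  k=1

[0,3] S   >
  [0,1] "from" : S/NP
  [1,3] NP   <
    [1,2] "today" : S
    [2,3] "heard" : NP\S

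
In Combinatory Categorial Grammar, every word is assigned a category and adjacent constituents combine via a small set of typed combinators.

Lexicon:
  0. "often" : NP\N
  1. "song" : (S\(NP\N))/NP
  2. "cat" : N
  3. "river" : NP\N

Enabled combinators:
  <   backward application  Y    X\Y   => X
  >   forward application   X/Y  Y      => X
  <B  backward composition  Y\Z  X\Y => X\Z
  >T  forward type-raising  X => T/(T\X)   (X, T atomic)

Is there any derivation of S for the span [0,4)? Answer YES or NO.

[0,4] S   <
  [0,1] "often" : NP\N
  [1,4] S\(NP\N)   >
    [1,2] "song" : (S\(NP\N))/NP
    [2,4] NP   <
      [2,3] "cat" : N
      [3,4] "river" : NP\N

YES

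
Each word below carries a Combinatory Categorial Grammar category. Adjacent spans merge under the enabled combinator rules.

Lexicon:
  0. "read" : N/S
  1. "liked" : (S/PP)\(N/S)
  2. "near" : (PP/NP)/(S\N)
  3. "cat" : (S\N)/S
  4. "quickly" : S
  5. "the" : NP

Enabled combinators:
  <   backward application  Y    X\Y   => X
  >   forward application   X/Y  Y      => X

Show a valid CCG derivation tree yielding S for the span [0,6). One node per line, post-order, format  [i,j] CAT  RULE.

[0,6] S   >
  [0,2] S/PP   <
    [0,1] "read" : N/S
    [1,2] "liked" : (S/PP)\(N/S)
  [2,6] PP   >
    [2,5] PP/NP   >
      [2,3] "near" : (PP/NP)/(S\N)
      [3,5] S\N   >
        [3,4] "cat" : (S\N)/S
        [4,5] "quickly" : S
    [5,6] "the" : NP

[0,1] N/S  lex  "read"
[1,2] (S/PP)\(N/S)  lex  "liked"
[0,2] S/PP  <  k=1
[2,3] (PP/NP)/(S\N)  lex  "near"
[3,4] (S\N)/S  lex  "cat"
[4,5] S  lex  "quickly"
[3,5] S\N  >  k=4
[2,5] PP/NP  >  k=3
[5,6] NP  lex  "the"
[2,6] PP  >  k=5
[0,6] S  >  k=2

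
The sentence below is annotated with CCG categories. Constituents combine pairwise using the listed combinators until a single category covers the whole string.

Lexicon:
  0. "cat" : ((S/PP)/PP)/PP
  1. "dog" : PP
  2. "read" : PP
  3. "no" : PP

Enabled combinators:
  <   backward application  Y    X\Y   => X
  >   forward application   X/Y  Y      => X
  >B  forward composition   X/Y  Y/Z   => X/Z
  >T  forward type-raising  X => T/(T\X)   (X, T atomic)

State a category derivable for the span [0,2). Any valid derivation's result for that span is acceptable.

[0,4] S   >
  [0,3] S/PP   >
    [0,2] (S/PP)/PP   >
      [0,1] "cat" : ((S/PP)/PP)/PP
      [1,2] "dog" : PP
    [2,3] "read" : PP
  [3,4] "no" : PP

(S/PP)/PP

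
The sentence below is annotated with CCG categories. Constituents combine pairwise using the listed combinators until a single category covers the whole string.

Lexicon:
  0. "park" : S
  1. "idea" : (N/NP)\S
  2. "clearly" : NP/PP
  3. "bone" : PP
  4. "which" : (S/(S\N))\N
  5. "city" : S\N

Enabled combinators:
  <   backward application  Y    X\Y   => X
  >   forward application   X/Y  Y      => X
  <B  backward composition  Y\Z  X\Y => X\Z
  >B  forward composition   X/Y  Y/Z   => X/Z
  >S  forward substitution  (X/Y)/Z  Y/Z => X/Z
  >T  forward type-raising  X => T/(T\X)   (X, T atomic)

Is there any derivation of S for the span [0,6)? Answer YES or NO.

[0,6] S   >
  [0,5] S/(S\N)   <
    [0,4] N   >
      [0,3] N/PP   >B
        [0,2] N/NP   <
          [0,1] "park" : S
          [1,2] "idea" : (N/NP)\S
        [2,3] "clearly" : NP/PP
      [3,4] "bone" : PP
    [4,5] "which" : (S/(S\N))\N
  [5,6] "city" : S\N

YES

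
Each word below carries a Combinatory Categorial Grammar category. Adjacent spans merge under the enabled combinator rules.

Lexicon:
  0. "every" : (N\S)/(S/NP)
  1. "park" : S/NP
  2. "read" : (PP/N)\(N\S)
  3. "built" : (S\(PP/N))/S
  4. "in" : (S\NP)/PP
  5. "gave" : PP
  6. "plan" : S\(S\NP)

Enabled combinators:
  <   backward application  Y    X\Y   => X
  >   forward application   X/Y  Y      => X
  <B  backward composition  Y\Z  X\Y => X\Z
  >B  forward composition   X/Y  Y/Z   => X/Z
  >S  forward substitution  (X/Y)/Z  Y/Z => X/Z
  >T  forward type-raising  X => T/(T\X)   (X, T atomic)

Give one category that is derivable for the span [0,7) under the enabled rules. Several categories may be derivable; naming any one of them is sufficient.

S

[0,7] S   <
  [0,3] PP/N   <
    [0,2] N\S   >
      [0,1] "every" : (N\S)/(S/NP)
      [1,2] "park" : S/NP
    [2,3] "read" : (PP/N)\(N\S)
  [3,7] S\(PP/N)   >
    [3,4] "built" : (S\(PP/N))/S
    [4,7] S   <
      [4,6] S\NP   >
        [4,5] "in" : (S\NP)/PP
        [5,6] "gave" : PP
      [6,7] "plan" : S\(S\NP)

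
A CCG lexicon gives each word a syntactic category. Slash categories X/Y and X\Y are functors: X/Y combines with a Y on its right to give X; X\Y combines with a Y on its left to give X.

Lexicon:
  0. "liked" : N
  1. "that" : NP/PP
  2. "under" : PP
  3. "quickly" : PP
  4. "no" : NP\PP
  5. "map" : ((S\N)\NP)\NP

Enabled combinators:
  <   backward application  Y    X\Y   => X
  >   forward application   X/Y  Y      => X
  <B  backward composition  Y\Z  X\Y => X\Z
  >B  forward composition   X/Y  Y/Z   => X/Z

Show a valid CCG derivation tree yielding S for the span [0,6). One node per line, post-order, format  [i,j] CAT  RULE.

[0,1] N  lex  "liked"
[1,2] NP/PP  lex  "that"
[2,3] PP  lex  "under"
[1,3] NP  >  k=2
[3,4] PP  lex  "quickly"
[4,5] NP\PP  lex  "no"
[3,5] NP  <  k=4
[5,6] ((S\N)\NP)\NP  lex  "map"
[3,6] (S\N)\NP  <  k=5
[1,6] S\N  <  k=3
[0,6] S  <  k=1

[0,6] S   <
  [0,1] "liked" : N
  [1,6] S\N   <
    [1,3] NP   >
      [1,2] "that" : NP/PP
      [2,3] "under" : PP
    [3,6] (S\N)\NP   <
      [3,5] NP   <
        [3,4] "quickly" : PP
        [4,5] "no" : NP\PP
      [5,6] "map" : ((S\N)\NP)\NP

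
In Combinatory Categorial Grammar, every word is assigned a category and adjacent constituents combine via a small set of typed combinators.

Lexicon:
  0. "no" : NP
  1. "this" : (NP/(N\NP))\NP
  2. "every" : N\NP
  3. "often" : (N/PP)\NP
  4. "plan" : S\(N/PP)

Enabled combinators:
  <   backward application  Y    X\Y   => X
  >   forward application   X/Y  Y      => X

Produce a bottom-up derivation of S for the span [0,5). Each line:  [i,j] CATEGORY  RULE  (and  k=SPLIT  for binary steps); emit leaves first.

[0,5] S   <
  [0,4] N/PP   <
    [0,3] NP   >
      [0,2] NP/(N\NP)   <
        [0,1] "no" : NP
        [1,2] "this" : (NP/(N\NP))\NP
      [2,3] "every" : N\NP
    [3,4] "often" : (N/PP)\NP
  [4,5] "plan" : S\(N/PP)

[0,1] NP  lex  "no"
[1,2] (NP/(N\NP))\NP  lex  "this"
[0,2] NP/(N\NP)  <  k=1
[2,3] N\NP  lex  "every"
[0,3] NP  >  k=2
[3,4] (N/PP)\NP  lex  "often"
[0,4] N/PP  <  k=3
[4,5] S\(N/PP)  lex  "plan"
[0,5] S  <  k=4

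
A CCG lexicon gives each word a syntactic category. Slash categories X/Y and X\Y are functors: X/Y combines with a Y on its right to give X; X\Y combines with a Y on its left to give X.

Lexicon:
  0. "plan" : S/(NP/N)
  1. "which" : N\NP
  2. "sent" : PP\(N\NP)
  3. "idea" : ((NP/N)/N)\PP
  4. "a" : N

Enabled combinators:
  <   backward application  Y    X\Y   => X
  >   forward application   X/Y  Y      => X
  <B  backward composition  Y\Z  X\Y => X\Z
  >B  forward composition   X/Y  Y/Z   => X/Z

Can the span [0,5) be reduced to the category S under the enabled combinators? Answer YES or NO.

[0,5] S   >
  [0,4] S/N   >B
    [0,1] "plan" : S/(NP/N)
    [1,4] (NP/N)/N   <
      [1,3] PP   <
        [1,2] "which" : N\NP
        [2,3] "sent" : PP\(N\NP)
      [3,4] "idea" : ((NP/N)/N)\PP
  [4,5] "a" : N

YES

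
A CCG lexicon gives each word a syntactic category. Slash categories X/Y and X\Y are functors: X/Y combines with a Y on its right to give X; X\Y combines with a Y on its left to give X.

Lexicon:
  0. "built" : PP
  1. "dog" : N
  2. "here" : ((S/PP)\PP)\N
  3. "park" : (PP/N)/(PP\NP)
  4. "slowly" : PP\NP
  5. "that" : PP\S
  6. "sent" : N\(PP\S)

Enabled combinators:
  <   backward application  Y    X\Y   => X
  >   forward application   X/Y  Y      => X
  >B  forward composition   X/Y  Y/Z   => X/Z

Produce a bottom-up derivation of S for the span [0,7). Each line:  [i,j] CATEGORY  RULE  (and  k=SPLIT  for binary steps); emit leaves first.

[0,1] PP  lex  "built"
[1,2] N  lex  "dog"
[2,3] ((S/PP)\PP)\N  lex  "here"
[1,3] (S/PP)\PP  <  k=2
[0,3] S/PP  <  k=1
[3,4] (PP/N)/(PP\NP)  lex  "park"
[4,5] PP\NP  lex  "slowly"
[3,5] PP/N  >  k=4
[5,6] PP\S  lex  "that"
[6,7] N\(PP\S)  lex  "sent"
[5,7] N  <  k=6
[3,7] PP  >  k=5
[0,7] S  >  k=3

[0,7] S   >
  [0,3] S/PP   <
    [0,1] "built" : PP
    [1,3] (S/PP)\PP   <
      [1,2] "dog" : N
      [2,3] "here" : ((S/PP)\PP)\N
  [3,7] PP   >
    [3,5] PP/N   >
      [3,4] "park" : (PP/N)/(PP\NP)
      [4,5] "slowly" : PP\NP
    [5,7] N   <
      [5,6] "that" : PP\S
      [6,7] "sent" : N\(PP\S)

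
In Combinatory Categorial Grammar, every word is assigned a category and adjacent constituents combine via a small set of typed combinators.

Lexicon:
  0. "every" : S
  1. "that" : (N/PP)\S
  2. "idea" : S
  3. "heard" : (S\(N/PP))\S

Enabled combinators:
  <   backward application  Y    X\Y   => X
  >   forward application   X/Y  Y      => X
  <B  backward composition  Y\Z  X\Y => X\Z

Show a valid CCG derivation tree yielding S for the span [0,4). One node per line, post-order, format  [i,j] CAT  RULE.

[0,1] S  lex  "every"
[1,2] (N/PP)\S  lex  "that"
[0,2] N/PP  <  k=1
[2,3] S  lex  "idea"
[3,4] (S\(N/PP))\S  lex  "heard"
[2,4] S\(N/PP)  <  k=3
[0,4] S  <  k=2

[0,4] S   <
  [0,2] N/PP   <
    [0,1] "every" : S
    [1,2] "that" : (N/PP)\S
  [2,4] S\(N/PP)   <
    [2,3] "idea" : S
    [3,4] "heard" : (S\(N/PP))\S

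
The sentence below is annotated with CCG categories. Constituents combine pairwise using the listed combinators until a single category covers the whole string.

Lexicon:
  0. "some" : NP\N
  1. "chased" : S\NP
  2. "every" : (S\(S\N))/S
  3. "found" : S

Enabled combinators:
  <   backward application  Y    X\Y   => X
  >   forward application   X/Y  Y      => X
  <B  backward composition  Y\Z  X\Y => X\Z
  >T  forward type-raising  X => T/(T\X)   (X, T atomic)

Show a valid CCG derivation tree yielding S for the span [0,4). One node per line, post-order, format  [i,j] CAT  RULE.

[0,4] S   <
  [0,2] S\N   <B
    [0,1] "some" : NP\N
    [1,2] "chased" : S\NP
  [2,4] S\(S\N)   >
    [2,3] "every" : (S\(S\N))/S
    [3,4] "found" : S

[0,1] NP\N  lex  "some"
[1,2] S\NP  lex  "chased"
[0,2] S\N  <B  k=1
[2,3] (S\(S\N))/S  lex  "every"
[3,4] S  lex  "found"
[2,4] S\(S\N)  >  k=3
[0,4] S  <  k=2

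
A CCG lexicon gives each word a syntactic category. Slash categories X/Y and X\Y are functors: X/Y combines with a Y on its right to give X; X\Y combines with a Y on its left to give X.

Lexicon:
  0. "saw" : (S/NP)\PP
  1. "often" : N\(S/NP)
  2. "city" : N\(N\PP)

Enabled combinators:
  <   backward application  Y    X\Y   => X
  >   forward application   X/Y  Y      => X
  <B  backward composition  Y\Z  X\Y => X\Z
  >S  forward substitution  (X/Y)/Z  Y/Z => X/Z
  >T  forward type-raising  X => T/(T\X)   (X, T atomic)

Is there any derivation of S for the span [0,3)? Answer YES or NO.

(S/NP)\PP N\(S/NP) N\(N\PP)
CKY chart[0,3] = {N, N/(N\N), NP/(NP\N), PP/(PP\N), S/(S\N)}; S ∉ chart

NO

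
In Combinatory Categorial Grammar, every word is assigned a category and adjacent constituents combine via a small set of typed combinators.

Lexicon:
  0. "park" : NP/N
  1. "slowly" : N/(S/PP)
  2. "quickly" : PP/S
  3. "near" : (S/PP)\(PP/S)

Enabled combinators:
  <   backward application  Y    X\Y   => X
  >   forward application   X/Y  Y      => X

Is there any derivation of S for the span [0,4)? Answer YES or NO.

NO

NP/N N/(S/PP) PP/S (S/PP)\(PP/S)
CKY chart[0,4] = {NP}; S ∉ chart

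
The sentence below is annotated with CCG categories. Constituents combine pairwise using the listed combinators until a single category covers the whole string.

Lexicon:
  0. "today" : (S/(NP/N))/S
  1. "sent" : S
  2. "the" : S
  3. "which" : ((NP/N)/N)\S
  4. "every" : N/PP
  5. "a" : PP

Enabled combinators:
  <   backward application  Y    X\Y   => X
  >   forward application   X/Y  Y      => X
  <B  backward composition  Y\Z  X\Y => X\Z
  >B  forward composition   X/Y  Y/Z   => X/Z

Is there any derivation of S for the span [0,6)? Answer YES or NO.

[0,6] S   >
  [0,2] S/(NP/N)   >
    [0,1] "today" : (S/(NP/N))/S
    [1,2] "sent" : S
  [2,6] NP/N   >
    [2,4] (NP/N)/N   <
      [2,3] "the" : S
      [3,4] "which" : ((NP/N)/N)\S
    [4,6] N   >
      [4,5] "every" : N/PP
      [5,6] "a" : PP

YES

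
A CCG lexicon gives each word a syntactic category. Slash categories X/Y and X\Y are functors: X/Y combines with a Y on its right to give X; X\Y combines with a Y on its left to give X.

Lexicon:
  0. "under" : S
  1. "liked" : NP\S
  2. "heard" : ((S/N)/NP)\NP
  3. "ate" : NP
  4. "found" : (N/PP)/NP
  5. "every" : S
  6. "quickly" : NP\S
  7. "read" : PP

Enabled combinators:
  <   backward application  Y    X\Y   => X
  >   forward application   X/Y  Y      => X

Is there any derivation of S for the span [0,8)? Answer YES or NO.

YES

[0,8] S   >
  [0,4] S/N   >
    [0,3] (S/N)/NP   <
      [0,2] NP   <
        [0,1] "under" : S
        [1,2] "liked" : NP\S
      [2,3] "heard" : ((S/N)/NP)\NP
    [3,4] "ate" : NP
  [4,8] N   >
    [4,7] N/PP   >
      [4,5] "found" : (N/PP)/NP
      [5,7] NP   <
        [5,6] "every" : S
        [6,7] "quickly" : NP\S
    [7,8] "read" : PP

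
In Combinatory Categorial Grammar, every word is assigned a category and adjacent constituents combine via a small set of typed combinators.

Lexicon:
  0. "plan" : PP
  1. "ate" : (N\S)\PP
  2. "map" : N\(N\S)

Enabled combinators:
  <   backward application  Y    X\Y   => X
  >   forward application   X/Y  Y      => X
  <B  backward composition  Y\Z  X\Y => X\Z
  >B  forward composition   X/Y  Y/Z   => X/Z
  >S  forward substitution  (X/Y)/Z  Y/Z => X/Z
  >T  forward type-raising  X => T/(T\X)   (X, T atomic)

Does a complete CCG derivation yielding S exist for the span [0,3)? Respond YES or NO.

NO

PP (N\S)\PP N\(N\S)
CKY chart[0,3] = {N, N/(N\N), NP/(NP\N), PP/(PP\N), S/(S\N)}; S ∉ chart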